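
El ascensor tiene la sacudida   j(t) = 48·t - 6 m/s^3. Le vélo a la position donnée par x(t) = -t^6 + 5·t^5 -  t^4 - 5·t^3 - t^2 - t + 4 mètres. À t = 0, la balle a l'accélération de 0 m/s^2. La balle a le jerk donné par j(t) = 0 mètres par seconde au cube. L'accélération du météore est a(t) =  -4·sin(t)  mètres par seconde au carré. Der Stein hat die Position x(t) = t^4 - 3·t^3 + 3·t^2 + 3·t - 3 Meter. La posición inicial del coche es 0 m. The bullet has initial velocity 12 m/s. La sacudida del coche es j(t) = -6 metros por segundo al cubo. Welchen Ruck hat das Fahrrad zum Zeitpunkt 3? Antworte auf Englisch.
Starting from position x(t) = -t^6 + 5·t^5 - t^4 - 5·t^3 - t^2 - t + 4, we take 3 derivatives. Taking d/dt of x(t), we find v(t) = -6·t^5 + 25·t^4 - 4·t^3 - 15·t^2 - 2·t - 1. The derivative of velocity gives acceleration: a(t) = -30·t^4 + 100·t^3 - 12·t^2 - 30·t - 2. Taking d/dt of a(t), we find j(t) = -120·t^3 + 300·t^2 - 24·t - 30. Using j(t) = -120·t^3 + 300·t^2 - 24·t - 30 and substituting t = 3, we find j = -642.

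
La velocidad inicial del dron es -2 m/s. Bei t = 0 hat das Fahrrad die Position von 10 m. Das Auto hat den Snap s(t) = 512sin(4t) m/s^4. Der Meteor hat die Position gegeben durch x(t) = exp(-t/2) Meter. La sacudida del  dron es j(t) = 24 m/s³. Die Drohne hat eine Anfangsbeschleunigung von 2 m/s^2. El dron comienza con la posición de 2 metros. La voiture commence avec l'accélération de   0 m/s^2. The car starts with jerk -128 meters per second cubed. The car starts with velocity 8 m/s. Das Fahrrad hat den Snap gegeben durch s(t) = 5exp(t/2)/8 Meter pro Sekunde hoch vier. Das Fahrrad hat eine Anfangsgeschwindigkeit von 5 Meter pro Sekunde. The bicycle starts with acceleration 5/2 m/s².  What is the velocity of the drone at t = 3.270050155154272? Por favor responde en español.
Necesitamos integrar nuestra ecuación de la sacudida j(t) = 24 2 veces. La antiderivada de la sacudida, con a(0) = 2, da la aceleración: a(t) = 24·t + 2. La integral de la aceleración es la velocidad. Usando v(0) = -2, obtenemos v(t) = 12·t^2 + 2·t - 2. Usando v(t) = 12·t^2 + 2·t - 2 y sustituyendo t = 3.270050155154272, encontramos v = 132.858836517002.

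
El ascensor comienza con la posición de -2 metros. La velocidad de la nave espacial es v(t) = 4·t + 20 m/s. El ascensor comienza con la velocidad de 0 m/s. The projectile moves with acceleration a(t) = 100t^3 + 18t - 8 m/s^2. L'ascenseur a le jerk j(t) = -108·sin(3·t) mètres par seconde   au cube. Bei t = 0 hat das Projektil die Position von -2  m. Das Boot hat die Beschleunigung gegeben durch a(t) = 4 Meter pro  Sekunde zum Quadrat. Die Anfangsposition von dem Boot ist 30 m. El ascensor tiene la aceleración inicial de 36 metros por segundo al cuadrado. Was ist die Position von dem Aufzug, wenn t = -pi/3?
Wir müssen das Integral unserer Gleichung für den Ruck j(t) = -108·sin(3·t) 3-mal finden. Mit ∫j(t)dt und Anwendung von a(0) = 36, finden wir a(t) = 36·cos(3·t). Durch Integration von der Beschleunigung und Verwendung der Anfangsbedingung v(0) = 0, erhalten wir v(t) = 12·sin(3·t). Mit ∫v(t)dt und Anwendung von x(0) = -2, finden wir x(t) = 2 - 4·cos(3·t). Wir haben die Position x(t) = 2 - 4·cos(3·t). Durch Einsetzen von t = -pi/3: x(-pi/3) = 6.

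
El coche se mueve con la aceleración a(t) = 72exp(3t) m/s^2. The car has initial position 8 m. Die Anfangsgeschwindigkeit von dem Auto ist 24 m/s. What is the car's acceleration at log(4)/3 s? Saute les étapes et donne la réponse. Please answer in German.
Die Beschleunigung bei t = log(4)/3 ist a = 288.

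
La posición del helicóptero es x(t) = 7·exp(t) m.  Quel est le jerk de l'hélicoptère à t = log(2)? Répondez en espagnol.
Para resolver esto, necesitamos tomar 3 derivadas de nuestra ecuación de la posición x(t) = 7·exp(t). Tomando d/dt de x(t), encontramos v(t) = 7·exp(t). Tomando d/dt de v(t), encontramos a(t) = 7·exp(t). Tomando d/dt de a(t), encontramos j(t) = 7·exp(t). Usando j(t) = 7·exp(t) y sustituyendo t = log(2), encontramos j = 14.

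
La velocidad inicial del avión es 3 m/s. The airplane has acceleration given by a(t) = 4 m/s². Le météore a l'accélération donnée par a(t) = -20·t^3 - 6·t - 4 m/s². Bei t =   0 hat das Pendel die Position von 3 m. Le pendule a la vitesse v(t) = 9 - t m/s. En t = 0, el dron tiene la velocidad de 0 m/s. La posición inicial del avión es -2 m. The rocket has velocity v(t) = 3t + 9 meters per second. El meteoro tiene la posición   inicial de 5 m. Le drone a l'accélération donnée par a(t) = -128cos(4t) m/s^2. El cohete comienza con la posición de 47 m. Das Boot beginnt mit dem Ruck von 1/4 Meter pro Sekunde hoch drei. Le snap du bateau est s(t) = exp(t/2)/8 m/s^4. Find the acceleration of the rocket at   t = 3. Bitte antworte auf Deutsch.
Um dies zu lösen, müssen wir 1 Ableitung unserer Gleichung für die Geschwindigkeit v(t) = 3·t + 9 nehmen. Durch Ableiten von der Geschwindigkeit erhalten wir die Beschleunigung: a(t) = 3. Aus der Gleichung für die Beschleunigung a(t) = 3, setzen wir t = 3 ein und erhalten a = 3.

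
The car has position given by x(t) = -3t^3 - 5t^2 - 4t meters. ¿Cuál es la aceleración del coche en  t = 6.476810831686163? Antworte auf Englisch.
Starting from position x(t) = -3·t^3 - 5·t^2 - 4·t, we take 2 derivatives. The derivative of position gives velocity: v(t) = -9·t^2 - 10·t - 4. The derivative of velocity gives acceleration: a(t) = -18·t - 10. From the given acceleration equation a(t) = -18·t - 10, we substitute t = 6.476810831686163 to get a = -126.582594970351.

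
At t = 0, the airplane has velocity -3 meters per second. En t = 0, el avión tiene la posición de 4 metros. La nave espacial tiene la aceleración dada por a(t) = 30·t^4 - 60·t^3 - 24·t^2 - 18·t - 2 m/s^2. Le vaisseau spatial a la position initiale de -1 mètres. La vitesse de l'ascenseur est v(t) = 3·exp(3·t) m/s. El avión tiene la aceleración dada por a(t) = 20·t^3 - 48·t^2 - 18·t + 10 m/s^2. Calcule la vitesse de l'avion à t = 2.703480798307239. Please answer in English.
We must find the antiderivative of our acceleration equation a(t) = 20·t^3 - 48·t^2 - 18·t + 10 1 time. Finding the integral of a(t) and using v(0) = -3: v(t) = 5·t^4 - 16·t^3 - 9·t^2 + 10·t - 3. We have velocity v(t) = 5·t^4 - 16·t^3 - 9·t^2 + 10·t - 3. Substituting t = 2.703480798307239: v(2.703480798307239) = -90.7986366052410.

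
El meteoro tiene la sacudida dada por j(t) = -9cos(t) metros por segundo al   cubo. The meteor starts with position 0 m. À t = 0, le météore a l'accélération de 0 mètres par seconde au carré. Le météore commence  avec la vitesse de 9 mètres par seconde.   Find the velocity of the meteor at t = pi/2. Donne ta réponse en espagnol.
Debemos encontrar la antiderivada de nuestra ecuación de la sacudida j(t) = -9·cos(t) 2 veces. Integrando la sacudida y usando la condición inicial a(0) = 0, obtenemos a(t) = -9·sin(t). La integral de la aceleración, con v(0) = 9, da la velocidad: v(t) = 9·cos(t). Usando v(t) = 9·cos(t) y sustituyendo t = pi/2, encontramos v = 0.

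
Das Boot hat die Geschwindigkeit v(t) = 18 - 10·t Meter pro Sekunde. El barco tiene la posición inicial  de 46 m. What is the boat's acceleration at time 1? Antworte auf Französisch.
Pour résoudre ceci, nous devons prendre 1 dérivée de notre équation de la vitesse v(t) = 18 - 10·t. En prenant d/dt de v(t), nous trouvons a(t) = -10. Nous avons l'accélération a(t) = -10. En substituant t = 1: a(1) = -10.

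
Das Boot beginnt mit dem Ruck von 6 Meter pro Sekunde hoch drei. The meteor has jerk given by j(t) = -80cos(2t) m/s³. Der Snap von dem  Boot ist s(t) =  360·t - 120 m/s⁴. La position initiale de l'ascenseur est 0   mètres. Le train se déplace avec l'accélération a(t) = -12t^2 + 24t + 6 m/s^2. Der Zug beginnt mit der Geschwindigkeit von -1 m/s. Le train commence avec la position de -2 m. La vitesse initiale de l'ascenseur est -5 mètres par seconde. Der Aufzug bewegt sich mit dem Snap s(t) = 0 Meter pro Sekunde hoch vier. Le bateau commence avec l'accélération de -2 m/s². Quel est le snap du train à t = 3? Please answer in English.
Starting from acceleration a(t) = -12·t^2 + 24·t + 6, we take 2 derivatives. Differentiating acceleration, we get jerk: j(t) = 24 - 24·t. Differentiating jerk, we get snap: s(t) = -24. From the given snap equation s(t) = -24, we substitute t = 3 to get s = -24.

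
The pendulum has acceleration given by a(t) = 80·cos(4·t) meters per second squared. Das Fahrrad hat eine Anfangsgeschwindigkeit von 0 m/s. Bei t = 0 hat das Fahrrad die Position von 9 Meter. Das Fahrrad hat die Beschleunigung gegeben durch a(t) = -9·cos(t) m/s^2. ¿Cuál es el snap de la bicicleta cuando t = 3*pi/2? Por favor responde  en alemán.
Ausgehend von der Beschleunigung a(t) = -9·cos(t), nehmen wir 2 Ableitungen. Durch Ableiten von der Beschleunigung erhalten wir den Ruck: j(t) = 9·sin(t). Mit d/dt von j(t) finden wir s(t) = 9·cos(t). Wir haben den Snap s(t) = 9·cos(t). Durch Einsetzen von t = 3*pi/2: s(3*pi/2) = 0.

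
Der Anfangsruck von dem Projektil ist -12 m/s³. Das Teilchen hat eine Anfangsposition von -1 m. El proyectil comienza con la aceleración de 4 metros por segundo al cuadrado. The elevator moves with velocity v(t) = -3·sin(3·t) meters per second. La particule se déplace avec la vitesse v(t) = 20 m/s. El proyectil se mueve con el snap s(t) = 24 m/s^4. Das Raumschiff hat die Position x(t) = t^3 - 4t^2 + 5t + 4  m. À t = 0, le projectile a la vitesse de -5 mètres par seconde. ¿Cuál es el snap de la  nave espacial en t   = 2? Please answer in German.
Wir müssen unsere Gleichung für die Position x(t) = t^3 - 4·t^2 + 5·t + 4 4-mal ableiten. Die Ableitung von der Position ergibt die Geschwindigkeit: v(t) = 3·t^2 - 8·t + 5. Die Ableitung von der Geschwindigkeit ergibt die Beschleunigung: a(t) = 6·t - 8. Die Ableitung von der Beschleunigung ergibt den Ruck: j(t) = 6. Durch Ableiten von dem Ruck erhalten wir den Snap: s(t) = 0. Aus der Gleichung für den Snap s(t) = 0, setzen wir t = 2 ein und erhalten s = 0.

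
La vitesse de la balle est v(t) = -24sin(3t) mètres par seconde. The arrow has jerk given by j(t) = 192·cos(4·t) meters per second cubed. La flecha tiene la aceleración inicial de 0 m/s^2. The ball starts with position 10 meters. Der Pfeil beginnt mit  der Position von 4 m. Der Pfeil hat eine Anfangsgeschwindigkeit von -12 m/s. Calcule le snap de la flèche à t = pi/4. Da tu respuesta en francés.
Pour résoudre ceci, nous devons prendre 1 dérivée de notre équation du jerk j(t) = 192·cos(4·t). La dérivée du jerk donne le snap: s(t) = -768·sin(4·t). Nous avons le snap s(t) = -768·sin(4·t). En substituant t = pi/4: s(pi/4) = 0.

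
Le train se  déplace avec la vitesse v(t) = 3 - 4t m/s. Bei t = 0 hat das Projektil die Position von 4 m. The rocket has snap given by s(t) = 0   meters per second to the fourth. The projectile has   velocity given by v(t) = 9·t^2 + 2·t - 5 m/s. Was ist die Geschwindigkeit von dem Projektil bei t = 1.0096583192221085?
Mit v(t) = 9·t^2 + 2·t - 5 und Einsetzen von t = 1.0096583192221085, finden wir v = 6.19400593261393.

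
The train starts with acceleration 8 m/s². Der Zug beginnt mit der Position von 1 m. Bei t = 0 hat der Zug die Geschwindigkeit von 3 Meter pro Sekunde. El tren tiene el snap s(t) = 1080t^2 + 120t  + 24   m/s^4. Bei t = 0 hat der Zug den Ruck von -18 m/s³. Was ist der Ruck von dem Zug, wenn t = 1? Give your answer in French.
Pour résoudre ceci, nous devons prendre 1 primitive de notre équation du snap s(t) = 1080·t^2 + 120·t + 24. En intégrant le snap et en utilisant la condition initiale j(0) = -18, nous obtenons j(t) = 360·t^3 + 60·t^2 + 24·t - 18. De l'équation du jerk j(t) = 360·t^3 + 60·t^2 + 24·t - 18, nous substituons t = 1 pour obtenir j = 426.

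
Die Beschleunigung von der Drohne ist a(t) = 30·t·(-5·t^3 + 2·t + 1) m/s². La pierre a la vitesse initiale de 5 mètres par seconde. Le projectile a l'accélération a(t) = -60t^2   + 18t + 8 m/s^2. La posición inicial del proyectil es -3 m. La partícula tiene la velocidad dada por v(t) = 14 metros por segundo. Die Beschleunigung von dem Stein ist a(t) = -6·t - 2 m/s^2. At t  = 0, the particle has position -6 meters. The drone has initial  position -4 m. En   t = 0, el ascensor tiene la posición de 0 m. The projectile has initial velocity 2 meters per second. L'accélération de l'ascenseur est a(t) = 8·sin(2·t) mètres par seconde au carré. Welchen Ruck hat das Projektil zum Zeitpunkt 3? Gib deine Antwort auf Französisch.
Pour résoudre ceci, nous devons prendre 1 dérivée de notre équation de l'accélération a(t) = -60·t^2 + 18·t + 8. La dérivée de l'accélération donne le jerk: j(t) = 18 - 120·t. Nous avons le jerk j(t) = 18 - 120·t. En substituant t = 3: j(3) = -342.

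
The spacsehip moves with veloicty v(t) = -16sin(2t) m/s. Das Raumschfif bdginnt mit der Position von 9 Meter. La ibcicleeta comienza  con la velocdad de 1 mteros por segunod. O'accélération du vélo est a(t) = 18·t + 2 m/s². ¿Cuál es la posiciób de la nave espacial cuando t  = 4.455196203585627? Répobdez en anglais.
To solve this, we need to take 1 integral of our velocity equation v(t) = -16·sin(2·t). The antiderivative of velocity is position. Using x(0) = 9, we get x(t) = 8·cos(2·t) + 1. We have position x(t) = 8·cos(2·t) + 1. Substituting t = 4.455196203585627: x(4.455196203585627) = -5.96476155406202.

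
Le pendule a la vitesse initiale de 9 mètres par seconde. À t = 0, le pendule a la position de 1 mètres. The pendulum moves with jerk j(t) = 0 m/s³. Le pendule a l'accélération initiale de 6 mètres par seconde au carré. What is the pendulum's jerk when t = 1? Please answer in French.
En utilisant j(t) = 0 et en substituant t = 1, nous trouvons j = 0.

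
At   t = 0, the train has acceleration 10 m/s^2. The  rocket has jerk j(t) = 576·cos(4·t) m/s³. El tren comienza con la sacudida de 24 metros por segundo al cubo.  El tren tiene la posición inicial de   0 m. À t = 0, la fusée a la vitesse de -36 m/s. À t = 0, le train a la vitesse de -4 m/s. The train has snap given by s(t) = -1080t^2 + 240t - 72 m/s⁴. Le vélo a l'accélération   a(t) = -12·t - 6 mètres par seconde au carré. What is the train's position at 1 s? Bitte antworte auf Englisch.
To find the answer, we compute 4 antiderivatives of s(t) = -1080·t^2 + 240·t - 72. The antiderivative of snap, with j(0) = 24, gives jerk: j(t) = -360·t^3 + 120·t^2 - 72·t + 24. The antiderivative of jerk is acceleration. Using a(0) = 10, we get a(t) = -90·t^4 + 40·t^3 - 36·t^2 + 24·t + 10. The integral of acceleration, with v(0) = -4, gives velocity: v(t) = -18·t^5 + 10·t^4 - 12·t^3 + 12·t^2 + 10·t - 4. Taking ∫v(t)dt and applying x(0) = 0, we find x(t) = -3·t^6 + 2·t^5 - 3·t^4 + 4·t^3 + 5·t^2 - 4·t. Using x(t) = -3·t^6 + 2·t^5 - 3·t^4 + 4·t^3 + 5·t^2 - 4·t and substituting t = 1, we find x = 1.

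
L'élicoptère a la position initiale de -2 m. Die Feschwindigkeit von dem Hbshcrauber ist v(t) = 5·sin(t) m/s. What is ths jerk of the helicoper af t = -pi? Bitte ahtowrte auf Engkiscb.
We must differentiate our velocity equation v(t) = 5·sin(t) 2 times. Differentiating velocity, we get acceleration: a(t) = 5·cos(t). The derivative of acceleration gives jerk: j(t) = -5·sin(t). From the given jerk equation j(t) = -5·sin(t), we substitute t = -pi to get j = 0.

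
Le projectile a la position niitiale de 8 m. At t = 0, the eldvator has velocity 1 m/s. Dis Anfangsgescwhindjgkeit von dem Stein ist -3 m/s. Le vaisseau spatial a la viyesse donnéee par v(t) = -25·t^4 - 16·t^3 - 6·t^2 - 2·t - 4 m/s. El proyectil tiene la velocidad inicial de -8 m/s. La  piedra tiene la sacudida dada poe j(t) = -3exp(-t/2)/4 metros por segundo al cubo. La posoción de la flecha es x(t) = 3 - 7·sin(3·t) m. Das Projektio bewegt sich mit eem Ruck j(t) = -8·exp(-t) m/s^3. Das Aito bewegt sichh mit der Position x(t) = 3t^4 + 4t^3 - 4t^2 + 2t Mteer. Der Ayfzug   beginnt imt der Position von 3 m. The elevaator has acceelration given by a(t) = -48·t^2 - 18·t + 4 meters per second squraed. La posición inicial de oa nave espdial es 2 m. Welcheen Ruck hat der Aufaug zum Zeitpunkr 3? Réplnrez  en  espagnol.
Para resolver esto, necesitamos tomar 1 derivada de nuestra ecuación de la aceleración a(t) = -48·t^2 - 18·t + 4. Tomando d/dt de a(t), encontramos j(t) = -96·t - 18. Tenemos la sacudida j(t) = -96·t - 18. Sustituyendo t = 3: j(3) = -306.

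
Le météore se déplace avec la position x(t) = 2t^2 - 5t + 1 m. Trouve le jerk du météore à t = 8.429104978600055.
Nous devons dériver notre équation de la position x(t) = 2·t^2 - 5·t + 1 3 fois. En dérivant la position, nous obtenons la vitesse: v(t) = 4·t - 5. La dérivée de la vitesse donne l'accélération: a(t) = 4. La dérivée de l'accélération donne le jerk: j(t) = 0. De l'équation du jerk j(t) = 0, nous substituons t = 8.429104978600055 pour obtenir j = 0.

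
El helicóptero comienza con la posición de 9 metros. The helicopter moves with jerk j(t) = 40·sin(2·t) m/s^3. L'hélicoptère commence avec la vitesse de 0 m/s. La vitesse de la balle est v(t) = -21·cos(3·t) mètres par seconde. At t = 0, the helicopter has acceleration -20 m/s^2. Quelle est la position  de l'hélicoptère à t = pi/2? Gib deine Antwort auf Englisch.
To find the answer, we compute 3 antiderivatives of j(t) = 40·sin(2·t). Integrating jerk and using the initial condition a(0) = -20, we get a(t) = -20·cos(2·t). The integral of acceleration, with v(0) = 0, gives velocity: v(t) = -10·sin(2·t). Taking ∫v(t)dt and applying x(0) = 9, we find x(t) = 5·cos(2·t) + 4. From the given position equation x(t) = 5·cos(2·t) + 4, we substitute t = pi/2 to get x = -1.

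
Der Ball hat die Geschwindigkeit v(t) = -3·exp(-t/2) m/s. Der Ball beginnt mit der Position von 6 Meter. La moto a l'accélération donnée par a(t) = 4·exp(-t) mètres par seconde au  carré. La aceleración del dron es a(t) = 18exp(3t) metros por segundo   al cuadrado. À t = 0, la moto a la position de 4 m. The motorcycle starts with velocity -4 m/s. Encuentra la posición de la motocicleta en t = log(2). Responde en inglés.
To find the answer, we compute 2 integrals of a(t) = 4·exp(-t). The integral of acceleration is velocity. Using v(0) = -4, we get v(t) = -4·exp(-t). The antiderivative of velocity, with x(0) = 4, gives position: x(t) = 4·exp(-t). From the given position equation x(t) = 4·exp(-t), we substitute t = log(2) to get x = 2.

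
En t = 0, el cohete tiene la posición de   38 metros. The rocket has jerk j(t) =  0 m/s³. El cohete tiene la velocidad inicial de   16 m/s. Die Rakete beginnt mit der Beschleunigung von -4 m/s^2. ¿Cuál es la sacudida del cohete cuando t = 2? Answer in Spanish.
Tenemos la sacudida j(t) = 0. Sustituyendo t = 2: j(2) = 0.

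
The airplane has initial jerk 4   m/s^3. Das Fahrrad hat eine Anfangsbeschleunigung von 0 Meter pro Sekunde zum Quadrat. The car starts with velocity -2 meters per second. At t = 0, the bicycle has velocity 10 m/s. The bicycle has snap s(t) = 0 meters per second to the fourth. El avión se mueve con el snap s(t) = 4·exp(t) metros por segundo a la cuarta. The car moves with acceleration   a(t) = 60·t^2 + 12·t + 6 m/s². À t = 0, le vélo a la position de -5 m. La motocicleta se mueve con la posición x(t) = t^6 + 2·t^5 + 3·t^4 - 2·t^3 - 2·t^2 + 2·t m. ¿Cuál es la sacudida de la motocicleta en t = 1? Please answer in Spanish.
Debemos derivar nuestra ecuación de la posición x(t) = t^6 + 2·t^5 + 3·t^4 - 2·t^3 - 2·t^2 + 2·t 3 veces. La derivada de la posición da la velocidad: v(t) = 6·t^5 + 10·t^4 + 12·t^3 - 6·t^2 - 4·t + 2. Derivando la velocidad, obtenemos la aceleración: a(t) = 30·t^4 + 40·t^3 + 36·t^2 - 12·t - 4. Tomando d/dt de a(t), encontramos j(t) = 120·t^3 + 120·t^2 + 72·t - 12. Usando j(t) = 120·t^3 + 120·t^2 + 72·t - 12 y sustituyendo t = 1, encontramos j = 300.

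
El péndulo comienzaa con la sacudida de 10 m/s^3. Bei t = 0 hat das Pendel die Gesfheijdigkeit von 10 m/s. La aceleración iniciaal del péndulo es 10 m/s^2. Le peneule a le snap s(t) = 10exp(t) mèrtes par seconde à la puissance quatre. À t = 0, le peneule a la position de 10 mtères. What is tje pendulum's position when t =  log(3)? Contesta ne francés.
En partant du snap s(t) = 10·exp(t), nous prenons 4 primitives. L'intégrale du snap, avec j(0) = 10, donne le jerk: j(t) = 10·exp(t). En prenant ∫j(t)dt et en appliquant a(0) = 10, nous trouvons a(t) = 10·exp(t). En intégrant l'accélération et en utilisant la condition initiale v(0) = 10, nous obtenons v(t) = 10·exp(t). L'intégrale de la vitesse est la position. En utilisant x(0) = 10, nous obtenons x(t) = 10·exp(t). De l'équation de la position x(t) = 10·exp(t), nous substituons t = log(3) pour obtenir x = 30.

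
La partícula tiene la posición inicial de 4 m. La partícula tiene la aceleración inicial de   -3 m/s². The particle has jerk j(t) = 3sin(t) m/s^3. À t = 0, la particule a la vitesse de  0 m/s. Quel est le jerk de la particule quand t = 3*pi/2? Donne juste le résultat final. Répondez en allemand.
Bei t = 3*pi/2, j = -3.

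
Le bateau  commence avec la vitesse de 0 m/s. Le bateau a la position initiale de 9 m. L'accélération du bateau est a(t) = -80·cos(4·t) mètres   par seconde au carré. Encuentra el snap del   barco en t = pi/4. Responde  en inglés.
Starting from acceleration a(t) = -80·cos(4·t), we take 2 derivatives. The derivative of acceleration gives jerk: j(t) = 320·sin(4·t). Taking d/dt of j(t), we find s(t) = 1280·cos(4·t). Using s(t) = 1280·cos(4·t) and substituting t = pi/4, we find s = -1280.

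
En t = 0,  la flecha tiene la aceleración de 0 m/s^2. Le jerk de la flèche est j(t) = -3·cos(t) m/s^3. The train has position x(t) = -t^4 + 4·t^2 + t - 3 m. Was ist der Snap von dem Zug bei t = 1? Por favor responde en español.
Debemos derivar nuestra ecuación de la posición x(t) = -t^4 + 4·t^2 + t - 3 4 veces. Tomando d/dt de x(t), encontramos v(t) = -4·t^3 + 8·t + 1. Tomando d/dt de v(t), encontramos a(t) = 8 - 12·t^2. Derivando la aceleración, obtenemos la sacudida: j(t) = -24·t. Derivando la sacudida, obtenemos el snap: s(t) = -24. De la ecuación del snap s(t) = -24, sustituimos t = 1 para obtener s = -24.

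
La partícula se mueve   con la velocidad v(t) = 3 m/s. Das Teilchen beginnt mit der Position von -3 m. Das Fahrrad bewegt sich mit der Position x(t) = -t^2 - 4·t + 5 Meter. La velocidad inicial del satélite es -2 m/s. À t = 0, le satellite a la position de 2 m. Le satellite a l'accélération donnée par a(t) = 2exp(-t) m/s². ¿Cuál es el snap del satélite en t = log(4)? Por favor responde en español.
Partiendo de la aceleración a(t) = 2·exp(-t), tomamos 2 derivadas. Derivando la aceleración, obtenemos la sacudida: j(t) = -2·exp(-t). Tomando d/dt de j(t), encontramos s(t) = 2·exp(-t). De la ecuación del snap s(t) = 2·exp(-t), sustituimos t = log(4) para obtener s = 1/2.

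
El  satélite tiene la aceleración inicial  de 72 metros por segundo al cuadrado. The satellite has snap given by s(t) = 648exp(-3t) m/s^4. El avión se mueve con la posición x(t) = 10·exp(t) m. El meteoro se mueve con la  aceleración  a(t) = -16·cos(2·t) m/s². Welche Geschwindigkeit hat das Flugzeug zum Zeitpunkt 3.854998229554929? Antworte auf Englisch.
Starting from position x(t) = 10·exp(t), we take 1 derivative. Taking d/dt of x(t), we find v(t) = 10·exp(t). Using v(t) = 10·exp(t) and substituting t = 3.854998229554929, we find v = 472.285333256767.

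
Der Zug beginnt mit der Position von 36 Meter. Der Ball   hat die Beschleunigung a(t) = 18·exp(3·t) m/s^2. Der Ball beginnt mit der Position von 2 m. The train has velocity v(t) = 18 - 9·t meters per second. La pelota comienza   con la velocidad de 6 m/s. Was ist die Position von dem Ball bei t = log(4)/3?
Wir müssen die Stammfunktion unserer Gleichung für die Beschleunigung a(t) = 18·exp(3·t) 2-mal finden. Die Stammfunktion von der Beschleunigung ist die Geschwindigkeit. Mit v(0) = 6 erhalten wir v(t) = 6·exp(3·t). Mit ∫v(t)dt und Anwendung von x(0) = 2, finden wir x(t) = 2·exp(3·t). Mit x(t) = 2·exp(3·t) und Einsetzen von t = log(4)/3, finden wir x = 8.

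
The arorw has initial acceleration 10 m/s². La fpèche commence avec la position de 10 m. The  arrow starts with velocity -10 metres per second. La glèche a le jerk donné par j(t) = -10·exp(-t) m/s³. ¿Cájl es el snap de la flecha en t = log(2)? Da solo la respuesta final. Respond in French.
Le snap à t = log(2) est s = 5.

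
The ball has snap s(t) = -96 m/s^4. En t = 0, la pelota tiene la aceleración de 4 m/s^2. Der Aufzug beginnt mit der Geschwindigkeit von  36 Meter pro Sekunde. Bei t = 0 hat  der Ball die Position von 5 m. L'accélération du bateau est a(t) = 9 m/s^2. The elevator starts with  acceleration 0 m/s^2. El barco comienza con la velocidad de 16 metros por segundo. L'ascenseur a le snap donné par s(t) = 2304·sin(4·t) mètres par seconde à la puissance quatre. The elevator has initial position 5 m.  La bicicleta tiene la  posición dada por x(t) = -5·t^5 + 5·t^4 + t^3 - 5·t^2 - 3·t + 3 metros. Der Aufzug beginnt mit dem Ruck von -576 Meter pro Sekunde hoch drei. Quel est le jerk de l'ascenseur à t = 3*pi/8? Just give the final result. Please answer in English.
The answer is 0.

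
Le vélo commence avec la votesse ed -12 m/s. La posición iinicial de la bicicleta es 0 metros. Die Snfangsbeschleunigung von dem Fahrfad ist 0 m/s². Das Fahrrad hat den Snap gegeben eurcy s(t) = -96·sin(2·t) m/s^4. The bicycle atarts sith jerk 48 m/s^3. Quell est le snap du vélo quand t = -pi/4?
De l'équation du snap s(t) = -96·sin(2·t), nous substituons t = -pi/4 pour obtenir s = 96.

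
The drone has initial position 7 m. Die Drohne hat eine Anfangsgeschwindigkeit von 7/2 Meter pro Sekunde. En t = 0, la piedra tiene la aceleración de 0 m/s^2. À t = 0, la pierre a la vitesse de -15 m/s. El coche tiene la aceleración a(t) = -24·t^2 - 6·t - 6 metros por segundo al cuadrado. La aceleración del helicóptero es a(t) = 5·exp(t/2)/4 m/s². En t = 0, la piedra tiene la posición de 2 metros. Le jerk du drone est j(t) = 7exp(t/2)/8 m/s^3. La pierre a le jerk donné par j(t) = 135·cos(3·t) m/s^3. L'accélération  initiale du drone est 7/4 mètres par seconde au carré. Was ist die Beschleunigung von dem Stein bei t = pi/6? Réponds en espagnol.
Necesitamos integrar nuestra ecuación de la sacudida j(t) = 135·cos(3·t) 1 vez. La antiderivada de la sacudida, con a(0) = 0, da la aceleración: a(t) = 45·sin(3·t). Usando a(t) = 45·sin(3·t) y sustituyendo t = pi/6, encontramos a = 45.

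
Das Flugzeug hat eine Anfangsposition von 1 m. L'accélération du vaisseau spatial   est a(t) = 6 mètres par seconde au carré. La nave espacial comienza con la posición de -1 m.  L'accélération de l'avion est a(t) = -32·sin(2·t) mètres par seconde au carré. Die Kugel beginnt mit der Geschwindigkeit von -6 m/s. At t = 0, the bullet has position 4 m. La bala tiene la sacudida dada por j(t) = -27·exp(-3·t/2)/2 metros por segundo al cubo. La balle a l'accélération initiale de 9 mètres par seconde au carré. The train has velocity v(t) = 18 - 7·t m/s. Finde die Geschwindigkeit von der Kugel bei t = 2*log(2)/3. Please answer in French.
Nous devons trouver l'intégrale de notre équation du jerk j(t) = -27·exp(-3·t/2)/2 2 fois. En intégrant le jerk et en utilisant la condition initiale a(0) = 9, nous obtenons a(t) = 9·exp(-3·t/2). En intégrant l'accélération et en utilisant la condition initiale v(0) = -6, nous obtenons v(t) = -6·exp(-3·t/2). De l'équation de la vitesse v(t) = -6·exp(-3·t/2), nous substituons t = 2*log(2)/3 pour obtenir v = -3.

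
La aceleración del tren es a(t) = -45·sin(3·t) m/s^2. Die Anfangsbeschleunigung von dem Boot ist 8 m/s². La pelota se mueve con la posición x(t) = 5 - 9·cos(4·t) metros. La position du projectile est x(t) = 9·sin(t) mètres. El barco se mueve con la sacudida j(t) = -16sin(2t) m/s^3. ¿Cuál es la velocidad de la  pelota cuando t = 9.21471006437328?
Partiendo de la posición x(t) = 5 - 9·cos(4·t), tomamos 1 derivada. La derivada de la posición da la velocidad: v(t) = 36·sin(4·t). Tenemos la velocidad v(t) = 36·sin(4·t). Sustituyendo t = 9.21471006437328: v(9.21471006437328) = -26.8136771683783.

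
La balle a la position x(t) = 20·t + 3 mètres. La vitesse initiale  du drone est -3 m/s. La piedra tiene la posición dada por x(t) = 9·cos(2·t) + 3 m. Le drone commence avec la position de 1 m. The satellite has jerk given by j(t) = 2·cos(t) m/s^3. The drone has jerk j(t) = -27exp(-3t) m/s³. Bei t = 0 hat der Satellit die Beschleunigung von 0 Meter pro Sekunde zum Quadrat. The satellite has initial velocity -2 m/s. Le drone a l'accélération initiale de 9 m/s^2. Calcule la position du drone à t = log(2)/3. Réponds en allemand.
Wir müssen unsere Gleichung für den Ruck j(t) = -27·exp(-3·t) 3-mal integrieren. Das Integral von dem Ruck ist die Beschleunigung. Mit a(0) = 9 erhalten wir a(t) = 9·exp(-3·t). Die Stammfunktion von der Beschleunigung ist die Geschwindigkeit. Mit v(0) = -3 erhalten wir v(t) = -3·exp(-3·t). Mit ∫v(t)dt und Anwendung von x(0) = 1, finden wir x(t) = exp(-3·t). Aus der Gleichung für die Position x(t) = exp(-3·t), setzen wir t = log(2)/3 ein und erhalten x = 1/2.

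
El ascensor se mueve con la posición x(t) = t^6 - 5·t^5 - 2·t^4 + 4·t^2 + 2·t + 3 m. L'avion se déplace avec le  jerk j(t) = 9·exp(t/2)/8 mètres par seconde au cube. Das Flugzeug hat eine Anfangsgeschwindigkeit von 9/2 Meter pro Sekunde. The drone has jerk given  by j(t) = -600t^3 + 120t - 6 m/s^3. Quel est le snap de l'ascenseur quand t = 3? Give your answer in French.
En partant de la position x(t) = t^6 - 5·t^5 - 2·t^4 + 4·t^2 + 2·t + 3, nous prenons 4 dérivées. En dérivant la position, nous obtenons la vitesse: v(t) = 6·t^5 - 25·t^4 - 8·t^3 + 8·t + 2. En dérivant la vitesse, nous obtenons l'accélération: a(t) = 30·t^4 - 100·t^3 - 24·t^2 + 8. La dérivée de l'accélération donne le jerk: j(t) = 120·t^3 - 300·t^2 - 48·t. En prenant d/dt de j(t), nous trouvons s(t) = 360·t^2 - 600·t - 48. En utilisant s(t) = 360·t^2 - 600·t - 48 et en substituant t = 3, nous trouvons s = 1392.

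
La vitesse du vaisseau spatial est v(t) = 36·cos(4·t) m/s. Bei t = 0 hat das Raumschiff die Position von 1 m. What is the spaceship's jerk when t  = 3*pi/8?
Starting from velocity v(t) = 36·cos(4·t), we take 2 derivatives. Differentiating velocity, we get acceleration: a(t) = -144·sin(4·t). Taking d/dt of a(t), we find j(t) = -576·cos(4·t). We have jerk j(t) = -576·cos(4·t). Substituting t = 3*pi/8: j(3*pi/8) = 0.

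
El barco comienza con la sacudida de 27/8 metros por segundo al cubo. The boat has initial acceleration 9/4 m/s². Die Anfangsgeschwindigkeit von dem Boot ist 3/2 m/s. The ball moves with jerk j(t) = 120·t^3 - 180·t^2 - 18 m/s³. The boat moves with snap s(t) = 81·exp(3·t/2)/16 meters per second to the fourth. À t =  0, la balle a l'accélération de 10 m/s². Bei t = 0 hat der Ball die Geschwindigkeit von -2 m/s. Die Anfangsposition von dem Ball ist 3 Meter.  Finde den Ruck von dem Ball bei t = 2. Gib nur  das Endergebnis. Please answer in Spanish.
En t = 2, j = 222.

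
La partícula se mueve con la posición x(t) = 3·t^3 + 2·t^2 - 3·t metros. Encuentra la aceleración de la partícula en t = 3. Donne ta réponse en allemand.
Ausgehend von der Position x(t) = 3·t^3 + 2·t^2 - 3·t, nehmen wir 2 Ableitungen. Die Ableitung von der Position ergibt die Geschwindigkeit: v(t) = 9·t^2 + 4·t - 3. Durch Ableiten von der Geschwindigkeit erhalten wir die Beschleunigung: a(t) = 18·t + 4. Aus der Gleichung für die Beschleunigung a(t) = 18·t + 4, setzen wir t = 3 ein und erhalten a = 58.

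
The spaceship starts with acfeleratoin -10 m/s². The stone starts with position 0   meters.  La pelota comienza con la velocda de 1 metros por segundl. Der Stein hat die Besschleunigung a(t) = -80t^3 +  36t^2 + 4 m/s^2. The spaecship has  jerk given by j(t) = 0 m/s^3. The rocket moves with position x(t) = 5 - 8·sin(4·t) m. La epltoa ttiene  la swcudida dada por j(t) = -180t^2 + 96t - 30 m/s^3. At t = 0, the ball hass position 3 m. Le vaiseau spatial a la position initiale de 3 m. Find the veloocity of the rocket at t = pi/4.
We must differentiate our position equation x(t) = 5 - 8·sin(4·t) 1 time. Differentiating position, we get velocity: v(t) = -32·cos(4·t). Using v(t) = -32·cos(4·t) and substituting t = pi/4, we find v = 32.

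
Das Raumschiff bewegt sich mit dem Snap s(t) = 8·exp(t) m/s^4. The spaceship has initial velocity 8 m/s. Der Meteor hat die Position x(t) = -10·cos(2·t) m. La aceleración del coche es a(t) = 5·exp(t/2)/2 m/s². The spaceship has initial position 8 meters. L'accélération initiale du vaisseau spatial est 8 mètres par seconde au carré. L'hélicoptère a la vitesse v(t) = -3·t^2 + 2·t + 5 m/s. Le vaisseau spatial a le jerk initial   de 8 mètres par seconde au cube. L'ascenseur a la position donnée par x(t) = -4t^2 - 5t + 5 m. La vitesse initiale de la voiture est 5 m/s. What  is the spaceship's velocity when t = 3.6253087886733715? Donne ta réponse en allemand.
Ausgehend von dem Snap s(t) = 8·exp(t), nehmen wir 3 Integrale. Das Integral von dem Snap, mit j(0) = 8, ergibt den Ruck: j(t) = 8·exp(t). Mit ∫j(t)dt und Anwendung von a(0) = 8, finden wir a(t) = 8·exp(t). Durch Integration von der Beschleunigung und Verwendung der Anfangsbedingung v(0) = 8, erhalten wir v(t) = 8·exp(t). Wir haben die Geschwindigkeit v(t) = 8·exp(t). Durch Einsetzen von t = 3.6253087886733715: v(3.6253087886733715) = 300.290497266142.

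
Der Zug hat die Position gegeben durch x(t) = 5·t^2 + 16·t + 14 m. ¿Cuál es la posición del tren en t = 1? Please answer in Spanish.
Usando x(t) = 5·t^2 + 16·t + 14 y sustituyendo t = 1, encontramos x = 35.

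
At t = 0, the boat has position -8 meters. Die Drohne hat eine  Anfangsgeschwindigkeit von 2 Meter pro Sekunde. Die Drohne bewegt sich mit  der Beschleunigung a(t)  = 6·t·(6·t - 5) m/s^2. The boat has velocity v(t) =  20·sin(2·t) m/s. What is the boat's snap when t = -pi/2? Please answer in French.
Nous devons dériver notre équation de la vitesse v(t) = 20·sin(2·t) 3 fois. En dérivant la vitesse, nous obtenons l'accélération: a(t) = 40·cos(2·t). La dérivée de l'accélération donne le jerk: j(t) = -80·sin(2·t). La dérivée du jerk donne le snap: s(t) = -160·cos(2·t). Nous avons le snap s(t) = -160·cos(2·t). En substituant t = -pi/2: s(-pi/2) = 160.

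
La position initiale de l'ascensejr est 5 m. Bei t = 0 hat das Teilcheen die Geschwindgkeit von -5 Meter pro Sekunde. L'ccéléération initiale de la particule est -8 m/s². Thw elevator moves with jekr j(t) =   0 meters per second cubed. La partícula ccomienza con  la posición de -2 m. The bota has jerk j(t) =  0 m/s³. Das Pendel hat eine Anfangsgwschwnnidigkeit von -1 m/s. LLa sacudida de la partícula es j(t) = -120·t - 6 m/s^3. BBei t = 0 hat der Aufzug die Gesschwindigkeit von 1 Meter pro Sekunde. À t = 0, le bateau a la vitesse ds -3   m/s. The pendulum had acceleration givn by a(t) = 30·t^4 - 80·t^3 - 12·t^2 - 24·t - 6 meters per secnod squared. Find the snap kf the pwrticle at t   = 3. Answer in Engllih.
Starting from jerk j(t) = -120·t - 6, we take 1 derivative. Differentiating jerk, we get snap: s(t) = -120. We have snap s(t) = -120. Substituting t = 3: s(3) = -120.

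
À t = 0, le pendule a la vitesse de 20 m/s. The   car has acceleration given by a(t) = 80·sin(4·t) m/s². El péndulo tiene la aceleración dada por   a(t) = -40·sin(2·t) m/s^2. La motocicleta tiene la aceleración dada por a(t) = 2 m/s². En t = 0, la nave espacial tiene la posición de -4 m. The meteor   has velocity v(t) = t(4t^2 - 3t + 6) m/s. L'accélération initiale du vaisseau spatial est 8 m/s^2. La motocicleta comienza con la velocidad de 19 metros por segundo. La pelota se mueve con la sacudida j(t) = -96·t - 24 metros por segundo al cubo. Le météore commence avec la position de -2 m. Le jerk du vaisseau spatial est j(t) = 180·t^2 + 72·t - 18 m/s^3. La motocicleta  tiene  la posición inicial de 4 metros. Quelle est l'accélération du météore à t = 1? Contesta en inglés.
We must differentiate our velocity equation v(t) = t·(4·t^2 - 3·t + 6) 1 time. Taking d/dt of v(t), we find a(t) = 4·t^2 + t·(8·t - 3) - 3·t + 6. Using a(t) = 4·t^2 + t·(8·t - 3) - 3·t + 6 and substituting t = 1, we find a = 12.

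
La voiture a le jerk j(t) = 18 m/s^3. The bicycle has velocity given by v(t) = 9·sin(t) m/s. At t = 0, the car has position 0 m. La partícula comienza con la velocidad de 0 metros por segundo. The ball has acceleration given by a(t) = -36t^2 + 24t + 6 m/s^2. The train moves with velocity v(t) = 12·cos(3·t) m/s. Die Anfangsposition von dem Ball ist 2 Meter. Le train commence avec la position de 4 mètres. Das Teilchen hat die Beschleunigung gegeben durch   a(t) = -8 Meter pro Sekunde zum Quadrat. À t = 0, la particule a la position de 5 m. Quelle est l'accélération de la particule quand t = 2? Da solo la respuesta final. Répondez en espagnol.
La respuesta es -8.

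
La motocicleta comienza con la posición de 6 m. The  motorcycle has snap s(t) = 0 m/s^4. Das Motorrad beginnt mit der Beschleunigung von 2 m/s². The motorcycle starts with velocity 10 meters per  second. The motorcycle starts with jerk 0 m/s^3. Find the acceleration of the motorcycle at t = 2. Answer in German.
Ausgehend von dem Snap s(t) = 0, nehmen wir 2 Integrale. Das Integral von dem Snap, mit j(0) = 0, ergibt den Ruck: j(t) = 0. Mit ∫j(t)dt und Anwendung von a(0) = 2, finden wir a(t) = 2. Aus der Gleichung für die Beschleunigung a(t) = 2, setzen wir t = 2 ein und erhalten a = 2.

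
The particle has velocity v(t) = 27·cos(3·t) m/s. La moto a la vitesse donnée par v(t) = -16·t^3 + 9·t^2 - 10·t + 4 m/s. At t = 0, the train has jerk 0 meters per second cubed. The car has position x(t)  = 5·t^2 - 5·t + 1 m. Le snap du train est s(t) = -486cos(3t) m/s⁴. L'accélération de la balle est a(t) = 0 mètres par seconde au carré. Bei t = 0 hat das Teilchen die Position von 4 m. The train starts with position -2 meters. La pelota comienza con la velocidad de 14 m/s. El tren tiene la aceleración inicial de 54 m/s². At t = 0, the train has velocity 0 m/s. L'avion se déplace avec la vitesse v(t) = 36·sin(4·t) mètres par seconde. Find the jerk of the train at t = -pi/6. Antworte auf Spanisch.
Partiendo del snap s(t) = -486·cos(3·t), tomamos 1 antiderivada. La antiderivada del snap es la sacudida. Usando j(0) = 0, obtenemos j(t) = -162·sin(3·t). Usando j(t) = -162·sin(3·t) y sustituyendo t = -pi/6, encontramos j = 162.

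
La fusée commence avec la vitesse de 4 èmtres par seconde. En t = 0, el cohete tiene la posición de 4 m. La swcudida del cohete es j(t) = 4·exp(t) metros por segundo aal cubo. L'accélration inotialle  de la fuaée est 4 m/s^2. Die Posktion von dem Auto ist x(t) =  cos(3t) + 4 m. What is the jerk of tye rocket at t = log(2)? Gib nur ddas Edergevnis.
The jerk at t = log(2) is j = 8.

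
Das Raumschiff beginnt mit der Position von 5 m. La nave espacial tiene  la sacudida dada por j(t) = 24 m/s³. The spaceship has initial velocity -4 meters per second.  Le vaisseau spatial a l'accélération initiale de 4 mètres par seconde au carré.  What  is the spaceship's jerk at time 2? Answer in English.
From the given jerk equation j(t) = 24, we substitute t = 2 to get j = 24.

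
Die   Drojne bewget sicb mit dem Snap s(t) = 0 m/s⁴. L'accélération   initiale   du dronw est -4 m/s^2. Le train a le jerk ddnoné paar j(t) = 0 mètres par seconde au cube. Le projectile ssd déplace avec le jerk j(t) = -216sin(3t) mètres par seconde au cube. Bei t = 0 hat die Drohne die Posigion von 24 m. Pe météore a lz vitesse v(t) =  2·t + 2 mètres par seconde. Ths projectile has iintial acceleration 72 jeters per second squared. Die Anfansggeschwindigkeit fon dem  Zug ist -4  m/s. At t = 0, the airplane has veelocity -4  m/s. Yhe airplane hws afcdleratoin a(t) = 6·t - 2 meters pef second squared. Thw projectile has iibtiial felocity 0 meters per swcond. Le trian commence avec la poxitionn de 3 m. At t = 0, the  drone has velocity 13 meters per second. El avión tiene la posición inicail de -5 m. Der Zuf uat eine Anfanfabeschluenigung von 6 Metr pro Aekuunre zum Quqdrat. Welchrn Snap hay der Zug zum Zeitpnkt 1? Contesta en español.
Debemos derivar nuestra ecuación de la sacudida j(t) = 0 1 vez. Derivando la sacudida, obtenemos el snap: s(t) = 0. Usando s(t) = 0 y sustituyendo t = 1, encontramos s = 0.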